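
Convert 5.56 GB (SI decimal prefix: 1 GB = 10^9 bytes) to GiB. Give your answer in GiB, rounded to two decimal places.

5.56 GB = 5.56 × 10^9 bytes = 5,560,000,000 bytes
1 GiB = 2^30 bytes = 1,073,741,824 bytes
5,560,000,000 / 1,073,741,824 = 5.18 GiB

5.18 GiB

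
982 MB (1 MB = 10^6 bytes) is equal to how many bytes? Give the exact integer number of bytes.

982 × 1,000,000 = 982,000,000 bytes  (1 MB = 10^6 bytes)

982,000,000 bytes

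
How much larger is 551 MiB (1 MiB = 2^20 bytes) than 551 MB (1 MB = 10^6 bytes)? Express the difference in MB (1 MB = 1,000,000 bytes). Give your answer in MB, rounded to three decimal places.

26.765 MB

551 MiB = 551 × 1,048,576 = 577,765,376 bytes
551 MB = 551 × 1,000,000 = 551,000,000 bytes
difference = 26,765,376 bytes
26,765,376 / 1,000,000 = 26.765 MB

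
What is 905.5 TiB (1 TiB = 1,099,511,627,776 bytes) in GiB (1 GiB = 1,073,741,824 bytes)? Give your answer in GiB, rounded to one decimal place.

927,232.0 GiB

905.5 TiB × 1,099,511,627,776 bytes/TiB = 995,607,778,951,168 bytes
1 GiB = 1,073,741,824 bytes
995,607,778,951,168 / 1,073,741,824 = 927,232.0 GiB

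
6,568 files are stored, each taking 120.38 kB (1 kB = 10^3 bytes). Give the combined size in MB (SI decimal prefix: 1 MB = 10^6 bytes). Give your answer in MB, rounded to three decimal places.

790.656 MB

Total = 6,568 × 120.38 kB = 790655.84 kB
= 790655.84 × 1,000 bytes = 790,655,840 bytes
1 MB = 1,000,000 bytes
790,655,840 / 1,000,000 = 790.656 MB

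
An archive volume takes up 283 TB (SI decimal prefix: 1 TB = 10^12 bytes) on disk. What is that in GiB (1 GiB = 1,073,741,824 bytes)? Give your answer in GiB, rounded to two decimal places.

283 TB = 283 × 10^12 bytes = 283,000,000,000,000 bytes
1 GiB = 1,073,741,824 bytes
283,000,000,000,000 / 1,073,741,824 = 263,564.29 GiB

263,564.29 GiB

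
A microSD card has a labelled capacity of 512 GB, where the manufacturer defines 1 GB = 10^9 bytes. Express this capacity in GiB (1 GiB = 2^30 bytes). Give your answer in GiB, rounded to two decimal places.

476.84 GiB

512 GB = 512 × 10^9 bytes = 512,000,000,000 bytes
1 GiB = 1,073,741,824 bytes
512,000,000,000 / 1,073,741,824 = 476.84 GiB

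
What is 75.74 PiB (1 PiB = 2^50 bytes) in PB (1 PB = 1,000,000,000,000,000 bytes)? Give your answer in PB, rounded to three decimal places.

85.276 PB

75.74 PiB = 75.74 × 2^50 bytes = 85,275,658,944,260,341.76 bytes
1 PB = 10^15 bytes = 1,000,000,000,000,000 bytes
85,275,658,944,260,341.76 / 1,000,000,000,000,000 = 85.276 PB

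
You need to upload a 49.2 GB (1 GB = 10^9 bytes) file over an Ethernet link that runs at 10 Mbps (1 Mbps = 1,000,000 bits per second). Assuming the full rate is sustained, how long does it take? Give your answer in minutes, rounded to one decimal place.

49.2 GB = 49,200,000,000 bytes = 393,600,000,000 bits
10 Mbps = 10,000,000 bits/s
time = 393,600,000,000 / 10,000,000 = 39,360.00 s
39,360.00 s / 60 = 656.0 minutes

656.0 minutes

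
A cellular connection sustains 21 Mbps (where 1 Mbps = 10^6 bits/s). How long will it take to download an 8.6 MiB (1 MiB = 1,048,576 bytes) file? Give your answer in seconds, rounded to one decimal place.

3.4 seconds

8.6 MiB = 9,017,753.6 bytes = 72,142,028.8 bits
21 Mbps = 21,000,000 bits/s
time = 72,142,028.8 / 21,000,000 = 3.4 s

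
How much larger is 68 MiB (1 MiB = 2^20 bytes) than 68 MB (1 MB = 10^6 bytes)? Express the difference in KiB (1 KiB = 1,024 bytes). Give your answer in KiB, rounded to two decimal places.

3,225.75 KiB

68 MiB = 68 × 1,048,576 = 71,303,168 bytes
68 MB = 68 × 1,000,000 = 68,000,000 bytes
difference = 3,303,168 bytes
3,303,168 / 1,024 = 3,225.75 KiB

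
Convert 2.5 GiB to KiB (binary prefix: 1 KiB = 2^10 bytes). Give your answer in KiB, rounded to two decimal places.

2.5 GiB × 1,073,741,824 bytes/GiB = 2,684,354,560 bytes
1 KiB = 1,024 bytes
2,684,354,560 / 1,024 = 2,621,440.00 KiB

2,621,440.00 KiB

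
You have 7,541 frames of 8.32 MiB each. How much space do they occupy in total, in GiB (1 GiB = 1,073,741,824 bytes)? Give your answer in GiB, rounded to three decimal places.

61.271 GiB

Total = 7,541 × 8.32 MiB = 62741.12 MiB
= 62741.12 × 1,048,576 bytes = 65,788,832,645.12 bytes
1 GiB = 1,073,741,824 bytes
65,788,832,645.12 / 1,073,741,824 = 61.271 GiB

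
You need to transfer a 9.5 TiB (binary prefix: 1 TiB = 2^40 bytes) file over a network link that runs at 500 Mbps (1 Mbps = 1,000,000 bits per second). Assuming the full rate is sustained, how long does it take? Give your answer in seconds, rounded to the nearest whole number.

167,126 seconds

9.5 TiB = 10,445,360,463,872 bytes = 83,562,883,710,976 bits
500 Mbps = 500,000,000 bits/s
time = 83,562,883,710,976 / 500,000,000 = 167,126 s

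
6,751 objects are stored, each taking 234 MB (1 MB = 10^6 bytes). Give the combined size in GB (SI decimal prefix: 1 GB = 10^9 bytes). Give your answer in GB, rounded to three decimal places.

Total = 6,751 × 234 MB = 1,579,734 MB
= 1,579,734 × 1,000,000 bytes = 1,579,734,000,000 bytes
1 GB = 1,000,000,000 bytes
1,579,734,000,000 / 1,000,000,000 = 1,579.734 GB

1,579.734 GB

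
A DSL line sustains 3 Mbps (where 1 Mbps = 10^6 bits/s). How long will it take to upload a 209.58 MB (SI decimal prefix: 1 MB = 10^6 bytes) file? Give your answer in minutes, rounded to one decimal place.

209.58 MB = 209,580,000 bytes = 1,676,640,000 bits
3 Mbps = 3,000,000 bits/s
time = 1,676,640,000 / 3,000,000 = 558.88 s
558.88 s / 60 = 9.3 minutes

9.3 minutes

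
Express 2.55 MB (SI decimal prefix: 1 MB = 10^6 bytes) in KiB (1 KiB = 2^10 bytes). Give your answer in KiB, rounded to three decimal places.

2,490.234 KiB

2.55 MB = 2.55 × 10^6 bytes = 2,550,000 bytes
1 KiB = 1,024 bytes
2,550,000 / 1,024 = 2,490.234 KiB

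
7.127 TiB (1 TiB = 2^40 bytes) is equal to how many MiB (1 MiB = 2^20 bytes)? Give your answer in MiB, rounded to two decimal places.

7,473,201.15 MiB

7.127 TiB × 1,099,511,627,776 bytes/TiB = 7,836,219,371,159.552 bytes
1 MiB = 1,048,576 bytes
7,836,219,371,159.552 / 1,048,576 = 7,473,201.15 MiB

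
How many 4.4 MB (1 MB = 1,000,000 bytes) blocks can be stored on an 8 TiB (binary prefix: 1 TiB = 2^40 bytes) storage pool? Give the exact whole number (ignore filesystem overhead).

Capacity: 8 TiB = 8,796,093,022,208 bytes
Per item: 4.4 MB = 4,400,000 bytes
⌊8,796,093,022,208 / 4,400,000⌋ = 1,999,112

1,999,112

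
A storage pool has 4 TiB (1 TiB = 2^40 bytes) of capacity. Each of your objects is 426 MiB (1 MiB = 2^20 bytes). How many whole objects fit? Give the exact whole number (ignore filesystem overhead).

9,845

Capacity: 4 TiB = 4,398,046,511,104 bytes
Per item: 426 MiB = 446,693,376 bytes
⌊4,398,046,511,104 / 446,693,376⌋ = 9,845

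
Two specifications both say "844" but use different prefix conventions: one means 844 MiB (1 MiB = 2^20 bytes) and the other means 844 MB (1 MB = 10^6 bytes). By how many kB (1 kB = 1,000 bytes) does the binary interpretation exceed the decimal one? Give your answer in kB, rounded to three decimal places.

40,998.144 kB

844 MiB = 844 × 1,048,576 = 884,998,144 bytes
844 MB = 844 × 1,000,000 = 844,000,000 bytes
difference = 40,998,144 bytes
40,998,144 / 1,000 = 40,998.144 kB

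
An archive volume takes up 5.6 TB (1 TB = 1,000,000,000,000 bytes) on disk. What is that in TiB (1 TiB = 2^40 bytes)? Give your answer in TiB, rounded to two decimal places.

5.6 TB × 1,000,000,000,000 bytes/TB = 5,600,000,000,000 bytes
1 TiB = 2^40 bytes = 1,099,511,627,776 bytes
5,600,000,000,000 / 1,099,511,627,776 = 5.09 TiB

5.09 TiB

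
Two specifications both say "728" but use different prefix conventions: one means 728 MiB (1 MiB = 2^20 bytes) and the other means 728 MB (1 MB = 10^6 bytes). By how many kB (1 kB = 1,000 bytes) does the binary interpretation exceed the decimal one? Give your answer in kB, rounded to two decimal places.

728 MiB = 728 × 1,048,576 = 763,363,328 bytes
728 MB = 728 × 1,000,000 = 728,000,000 bytes
difference = 35,363,328 bytes
35,363,328 / 1,000 = 35,363.33 kB

35,363.33 kB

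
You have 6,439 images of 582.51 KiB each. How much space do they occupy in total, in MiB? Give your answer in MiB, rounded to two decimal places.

Total = 6,439 × 582.51 KiB = 3750781.89 KiB
= 3750781.89 × 1,024 bytes = 3,840,800,655.36 bytes
1 MiB = 1,048,576 bytes
3,840,800,655.36 / 1,048,576 = 3,662.87 MiB

3,662.87 MiB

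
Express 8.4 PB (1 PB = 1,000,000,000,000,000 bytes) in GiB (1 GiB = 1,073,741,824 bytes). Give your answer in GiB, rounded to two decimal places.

7,823,109.63 GiB

8.4 PB = 8.4 × 10^15 bytes = 8,400,000,000,000,000 bytes
1 GiB = 2^30 bytes = 1,073,741,824 bytes
8,400,000,000,000,000 / 1,073,741,824 = 7,823,109.63 GiB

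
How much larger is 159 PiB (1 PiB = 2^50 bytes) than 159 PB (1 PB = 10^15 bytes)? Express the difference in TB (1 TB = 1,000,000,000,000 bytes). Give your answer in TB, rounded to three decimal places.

159 PiB = 159 × 1,125,899,906,842,624 = 179,018,085,187,977,216 bytes
159 PB = 159 × 1,000,000,000,000,000 = 159,000,000,000,000,000 bytes
difference = 20,018,085,187,977,216 bytes
20,018,085,187,977,216 / 1,000,000,000,000 = 20,018.085 TB

20,018.085 TB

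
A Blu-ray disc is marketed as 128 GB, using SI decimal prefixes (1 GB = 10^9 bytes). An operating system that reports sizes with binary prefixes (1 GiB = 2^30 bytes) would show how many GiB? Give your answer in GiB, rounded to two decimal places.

119.21 GiB

128 GB = 128 × 10^9 bytes = 128,000,000,000 bytes
1 GiB = 1,073,741,824 bytes
128,000,000,000 / 1,073,741,824 = 119.21 GiB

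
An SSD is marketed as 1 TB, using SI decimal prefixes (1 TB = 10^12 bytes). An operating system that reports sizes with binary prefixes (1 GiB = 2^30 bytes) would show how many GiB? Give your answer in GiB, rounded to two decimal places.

931.32 GiB

1 TB = 1 × 10^12 bytes = 1,000,000,000,000 bytes
1 GiB = 2^30 bytes = 1,073,741,824 bytes
1,000,000,000,000 / 1,073,741,824 = 931.32 GiB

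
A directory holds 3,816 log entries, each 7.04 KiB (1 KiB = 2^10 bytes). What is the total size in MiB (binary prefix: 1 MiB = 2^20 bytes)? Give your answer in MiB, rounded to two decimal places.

Total = 3,816 × 7.04 KiB = 26864.64 KiB
= 26864.64 × 1,024 bytes = 27,509,391.36 bytes
1 MiB = 1,048,576 bytes
27,509,391.36 / 1,048,576 = 26.24 MiB

26.24 MiB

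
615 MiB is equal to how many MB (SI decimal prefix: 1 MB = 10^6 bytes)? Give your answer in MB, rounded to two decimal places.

644.87 MB

615 MiB = 615 × 2^20 bytes = 644,874,240 bytes
1 MB = 10^6 bytes = 1,000,000 bytes
644,874,240 / 1,000,000 = 644.87 MB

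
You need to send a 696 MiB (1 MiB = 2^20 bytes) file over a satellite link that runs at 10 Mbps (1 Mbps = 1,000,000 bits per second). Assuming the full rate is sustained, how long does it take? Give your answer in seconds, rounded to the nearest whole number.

584 seconds

696 MiB = 729,808,896 bytes = 5,838,471,168 bits
10 Mbps = 10,000,000 bits/s
time = 5,838,471,168 / 10,000,000 = 584 s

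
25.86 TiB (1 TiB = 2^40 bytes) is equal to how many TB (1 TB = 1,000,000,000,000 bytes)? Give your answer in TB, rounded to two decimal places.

25.86 TiB = 25.86 × 2^40 bytes = 28,433,370,694,287.36 bytes
1 TB = 1,000,000,000,000 bytes
28,433,370,694,287.36 / 1,000,000,000,000 = 28.43 TB

28.43 TB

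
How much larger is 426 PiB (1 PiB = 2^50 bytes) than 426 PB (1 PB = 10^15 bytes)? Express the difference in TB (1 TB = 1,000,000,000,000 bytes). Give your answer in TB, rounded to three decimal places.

426 PiB = 426 × 1,125,899,906,842,624 = 479,633,360,314,957,824 bytes
426 PB = 426 × 1,000,000,000,000,000 = 426,000,000,000,000,000 bytes
difference = 53,633,360,314,957,824 bytes
53,633,360,314,957,824 / 1,000,000,000,000 = 53,633.360 TB

53,633.360 TB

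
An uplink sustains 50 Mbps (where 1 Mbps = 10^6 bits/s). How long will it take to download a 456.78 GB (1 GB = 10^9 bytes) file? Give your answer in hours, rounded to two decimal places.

456.78 GB = 456,780,000,000 bytes = 3,654,240,000,000 bits
50 Mbps = 50,000,000 bits/s
time = 3,654,240,000,000 / 50,000,000 = 73,084.8000 s
73,084.8000 s / 3600 = 20.30 hours

20.30 hours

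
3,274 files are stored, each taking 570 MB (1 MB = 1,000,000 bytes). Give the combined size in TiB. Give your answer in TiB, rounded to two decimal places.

1.70 TiB

Total = 3,274 × 570 MB = 1,866,180 MB
= 1,866,180 × 1,000,000 bytes = 1,866,180,000,000 bytes
1 TiB = 1,099,511,627,776 bytes
1,866,180,000,000 / 1,099,511,627,776 = 1.70 TiB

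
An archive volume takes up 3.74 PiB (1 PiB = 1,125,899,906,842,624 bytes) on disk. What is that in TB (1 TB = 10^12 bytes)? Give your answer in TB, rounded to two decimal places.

3.74 PiB × 1,125,899,906,842,624 bytes/PiB = 4,210,865,651,591,413.76 bytes
1 TB = 1,000,000,000,000 bytes
4,210,865,651,591,413.76 / 1,000,000,000,000 = 4,210.87 TB

4,210.87 TB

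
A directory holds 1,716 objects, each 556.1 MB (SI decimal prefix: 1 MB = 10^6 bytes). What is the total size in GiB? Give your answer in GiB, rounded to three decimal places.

888.731 GiB

Total = 1,716 × 556.1 MB = 954267.6 MB
= 954267.6 × 1,000,000 bytes = 954,267,600,000 bytes
1 GiB = 1,073,741,824 bytes
954,267,600,000 / 1,073,741,824 = 888.731 GiB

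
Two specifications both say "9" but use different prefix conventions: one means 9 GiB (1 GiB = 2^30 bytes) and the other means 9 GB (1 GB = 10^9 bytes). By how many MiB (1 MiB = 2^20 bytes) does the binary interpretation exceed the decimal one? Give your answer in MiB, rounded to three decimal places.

9 GiB = 9 × 1,073,741,824 = 9,663,676,416 bytes
9 GB = 9 × 1,000,000,000 = 9,000,000,000 bytes
difference = 663,676,416 bytes
663,676,416 / 1,048,576 = 632.931 MiB

632.931 MiB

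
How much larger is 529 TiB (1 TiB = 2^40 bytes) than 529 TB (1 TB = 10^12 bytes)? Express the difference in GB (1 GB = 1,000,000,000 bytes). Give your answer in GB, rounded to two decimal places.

52,641.65 GB

529 TiB = 529 × 1,099,511,627,776 = 581,641,651,093,504 bytes
529 TB = 529 × 1,000,000,000,000 = 529,000,000,000,000 bytes
difference = 52,641,651,093,504 bytes
52,641,651,093,504 / 1,000,000,000 = 52,641.65 GB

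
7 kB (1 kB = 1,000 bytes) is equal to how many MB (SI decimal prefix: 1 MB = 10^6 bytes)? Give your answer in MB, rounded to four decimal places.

7 kB × 1,000 bytes/kB = 7,000 bytes
1 MB = 1,000,000 bytes
7,000 / 1,000,000 = 0.0070 MB

0.0070 MB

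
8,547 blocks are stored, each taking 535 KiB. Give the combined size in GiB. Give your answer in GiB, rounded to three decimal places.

Total = 8,547 × 535 KiB = 4,572,645 KiB
= 4,572,645 × 1,024 bytes = 4,682,388,480 bytes
1 GiB = 1,073,741,824 bytes
4,682,388,480 / 1,073,741,824 = 4.361 GiB

4.361 GiB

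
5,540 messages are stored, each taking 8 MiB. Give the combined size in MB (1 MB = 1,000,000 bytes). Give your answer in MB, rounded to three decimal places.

Total = 5,540 × 8 MiB = 44,320 MiB
= 44,320 × 1,048,576 bytes = 46,472,888,320 bytes
1 MB = 1,000,000 bytes
46,472,888,320 / 1,000,000 = 46,472.888 MB

46,472.888 MB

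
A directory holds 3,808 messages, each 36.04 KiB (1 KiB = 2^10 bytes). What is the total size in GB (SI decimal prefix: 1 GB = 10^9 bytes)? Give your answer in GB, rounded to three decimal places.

0.141 GB

Total = 3,808 × 36.04 KiB = 137240.32 KiB
= 137240.32 × 1,024 bytes = 140,534,087.68 bytes
1 GB = 1,000,000,000 bytes
140,534,087.68 / 1,000,000,000 = 0.141 GB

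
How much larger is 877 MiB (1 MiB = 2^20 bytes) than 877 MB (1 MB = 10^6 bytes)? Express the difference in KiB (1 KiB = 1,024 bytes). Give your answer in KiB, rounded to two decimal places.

877 MiB = 877 × 1,048,576 = 919,601,152 bytes
877 MB = 877 × 1,000,000 = 877,000,000 bytes
difference = 42,601,152 bytes
42,601,152 / 1,024 = 41,602.69 KiB

41,602.69 KiB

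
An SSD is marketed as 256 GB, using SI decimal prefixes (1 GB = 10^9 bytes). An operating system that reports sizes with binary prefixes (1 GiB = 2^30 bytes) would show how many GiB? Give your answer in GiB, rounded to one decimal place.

238.4 GiB

256 GB = 256 × 10^9 bytes = 256,000,000,000 bytes
1 GiB = 1,073,741,824 bytes
256,000,000,000 / 1,073,741,824 = 238.4 GiB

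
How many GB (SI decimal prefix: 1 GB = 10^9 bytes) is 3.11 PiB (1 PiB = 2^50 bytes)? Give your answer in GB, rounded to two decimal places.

3,501,548.71 GB

3.11 PiB = 3.11 × 2^50 bytes = 3,501,548,710,280,560.64 bytes
1 GB = 10^9 bytes = 1,000,000,000 bytes
3,501,548,710,280,560.64 / 1,000,000,000 = 3,501,548.71 GB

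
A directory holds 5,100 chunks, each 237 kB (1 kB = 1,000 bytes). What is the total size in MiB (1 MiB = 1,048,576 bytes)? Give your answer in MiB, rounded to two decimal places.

Total = 5,100 × 237 kB = 1,208,700 kB
= 1,208,700 × 1,000 bytes = 1,208,700,000 bytes
1 MiB = 1,048,576 bytes
1,208,700,000 / 1,048,576 = 1,152.71 MiB

1,152.71 MiB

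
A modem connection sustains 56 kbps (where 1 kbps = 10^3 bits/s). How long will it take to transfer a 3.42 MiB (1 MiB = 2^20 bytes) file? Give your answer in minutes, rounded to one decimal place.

8.5 minutes

3.42 MiB = 3,586,129.92 bytes = 28,689,039.36 bits
56 kbps = 56,000 bits/s
time = 28,689,039.36 / 56,000 = 512.30 s
512.30 s / 60 = 8.5 minutes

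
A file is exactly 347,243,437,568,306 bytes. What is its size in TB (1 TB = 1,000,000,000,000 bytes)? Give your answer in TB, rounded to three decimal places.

347,243,437,568,306 bytes given.
1 TB = 10^12 bytes = 1,000,000,000,000 bytes
347,243,437,568,306 / 1,000,000,000,000 = 347.243 TB

347.243 TB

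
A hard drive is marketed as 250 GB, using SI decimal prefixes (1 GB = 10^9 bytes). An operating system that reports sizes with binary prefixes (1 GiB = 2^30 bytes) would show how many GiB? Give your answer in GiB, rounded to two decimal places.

250 GB × 1,000,000,000 bytes/GB = 250,000,000,000 bytes
1 GiB = 2^30 bytes = 1,073,741,824 bytes
250,000,000,000 / 1,073,741,824 = 232.83 GiB

232.83 GiB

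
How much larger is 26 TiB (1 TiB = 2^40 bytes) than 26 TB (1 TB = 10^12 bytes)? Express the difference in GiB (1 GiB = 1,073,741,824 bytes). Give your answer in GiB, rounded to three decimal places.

26 TiB = 26 × 1,099,511,627,776 = 28,587,302,322,176 bytes
26 TB = 26 × 1,000,000,000,000 = 26,000,000,000,000 bytes
difference = 2,587,302,322,176 bytes
2,587,302,322,176 / 1,073,741,824 = 2,409.613 GiB

2,409.613 GiB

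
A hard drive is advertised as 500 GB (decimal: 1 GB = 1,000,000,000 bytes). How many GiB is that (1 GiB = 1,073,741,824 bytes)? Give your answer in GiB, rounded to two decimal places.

500 GB = 500 × 10^9 bytes = 500,000,000,000 bytes
1 GiB = 2^30 bytes = 1,073,741,824 bytes
500,000,000,000 / 1,073,741,824 = 465.66 GiB

465.66 GiB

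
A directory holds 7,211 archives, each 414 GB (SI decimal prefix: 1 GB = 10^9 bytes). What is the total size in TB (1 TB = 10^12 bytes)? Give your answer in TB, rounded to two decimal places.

Total = 7,211 × 414 GB = 2,985,354 GB
= 2,985,354 × 1,000,000,000 bytes = 2,985,354,000,000,000 bytes
1 TB = 1,000,000,000,000 bytes
2,985,354,000,000,000 / 1,000,000,000,000 = 2,985.35 TB

2,985.35 TB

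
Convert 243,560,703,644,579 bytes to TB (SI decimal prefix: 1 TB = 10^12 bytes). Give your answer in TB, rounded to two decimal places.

243.56 TB

243,560,703,644,579 bytes given.
1 TB = 1,000,000,000,000 bytes
243,560,703,644,579 / 1,000,000,000,000 = 243.56 TB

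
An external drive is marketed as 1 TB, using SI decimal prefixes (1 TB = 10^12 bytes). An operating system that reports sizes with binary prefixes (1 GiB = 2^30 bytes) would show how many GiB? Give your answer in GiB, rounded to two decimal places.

1 TB = 1 × 10^12 bytes = 1,000,000,000,000 bytes
1 GiB = 1,073,741,824 bytes
1,000,000,000,000 / 1,073,741,824 = 931.32 GiB

931.32 GiB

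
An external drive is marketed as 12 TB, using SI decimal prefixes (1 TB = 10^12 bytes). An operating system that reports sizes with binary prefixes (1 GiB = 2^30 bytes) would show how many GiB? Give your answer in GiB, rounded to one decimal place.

11,175.9 GiB

12 TB = 12 × 10^12 bytes = 12,000,000,000,000 bytes
1 GiB = 1,073,741,824 bytes
12,000,000,000,000 / 1,073,741,824 = 11,175.9 GiB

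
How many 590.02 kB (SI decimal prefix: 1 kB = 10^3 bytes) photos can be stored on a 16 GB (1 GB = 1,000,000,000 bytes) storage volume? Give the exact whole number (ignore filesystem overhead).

27,117

Capacity: 16 GB = 16,000,000,000 bytes
Per item: 590.02 kB = 590,020 bytes
⌊16,000,000,000 / 590,020⌋ = 27,117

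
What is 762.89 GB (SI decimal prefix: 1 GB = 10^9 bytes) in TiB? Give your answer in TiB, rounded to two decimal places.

762.89 GB = 762.89 × 10^9 bytes = 762,890,000,000 bytes
1 TiB = 1,099,511,627,776 bytes
762,890,000,000 / 1,099,511,627,776 = 0.69 TiB

0.69 TiB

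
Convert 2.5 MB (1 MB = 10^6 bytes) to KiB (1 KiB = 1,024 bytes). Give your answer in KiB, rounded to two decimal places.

2.5 MB × 1,000,000 bytes/MB = 2,500,000 bytes
1 KiB = 2^10 bytes = 1,024 bytes
2,500,000 / 1,024 = 2,441.41 KiB

2,441.41 KiB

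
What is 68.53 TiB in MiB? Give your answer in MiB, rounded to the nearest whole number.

71,858,913 MiB

68.53 TiB = 68.53 × 2^40 bytes = 75,349,531,851,489.28 bytes
1 MiB = 1,048,576 bytes
75,349,531,851,489.28 / 1,048,576 = 71,858,913 MiB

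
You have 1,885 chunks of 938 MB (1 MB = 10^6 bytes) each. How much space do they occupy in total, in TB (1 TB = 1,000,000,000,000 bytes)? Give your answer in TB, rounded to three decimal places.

1.768 TB

Total = 1,885 × 938 MB = 1,768,130 MB
= 1,768,130 × 1,000,000 bytes = 1,768,130,000,000 bytes
1 TB = 1,000,000,000,000 bytes
1,768,130,000,000 / 1,000,000,000,000 = 1.768 TB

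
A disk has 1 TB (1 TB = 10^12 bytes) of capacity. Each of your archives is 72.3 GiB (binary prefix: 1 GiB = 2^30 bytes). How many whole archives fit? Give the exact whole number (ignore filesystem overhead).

12

Capacity: 1 TB = 1,000,000,000,000 bytes
Per item: 72.3 GiB = 77,631,533,875.2 bytes
⌊1,000,000,000,000 / 77,631,533,875.2⌋ = 12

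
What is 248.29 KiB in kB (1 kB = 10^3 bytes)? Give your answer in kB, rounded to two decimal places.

254.25 kB

248.29 KiB = 248.29 × 2^10 bytes = 254,248.96 bytes
1 kB = 1,000 bytes
254,248.96 / 1,000 = 254.25 kB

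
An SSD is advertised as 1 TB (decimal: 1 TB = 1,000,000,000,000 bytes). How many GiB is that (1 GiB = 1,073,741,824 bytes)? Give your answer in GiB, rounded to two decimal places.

931.32 GiB

1 TB = 1 × 10^12 bytes = 1,000,000,000,000 bytes
1 GiB = 2^30 bytes = 1,073,741,824 bytes
1,000,000,000,000 / 1,073,741,824 = 931.32 GiB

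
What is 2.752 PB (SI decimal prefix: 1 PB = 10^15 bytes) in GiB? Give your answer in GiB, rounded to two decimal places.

2.752 PB = 2.752 × 10^15 bytes = 2,752,000,000,000,000 bytes
1 GiB = 1,073,741,824 bytes
2,752,000,000,000,000 / 1,073,741,824 = 2,562,999.73 GiB

2,562,999.73 GiB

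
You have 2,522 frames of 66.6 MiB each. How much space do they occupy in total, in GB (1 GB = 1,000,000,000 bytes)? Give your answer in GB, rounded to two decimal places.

Total = 2,522 × 66.6 MiB = 167965.2 MiB
= 167965.2 × 1,048,576 bytes = 176,124,277,555.2 bytes
1 GB = 1,000,000,000 bytes
176,124,277,555.2 / 1,000,000,000 = 176.12 GB

176.12 GB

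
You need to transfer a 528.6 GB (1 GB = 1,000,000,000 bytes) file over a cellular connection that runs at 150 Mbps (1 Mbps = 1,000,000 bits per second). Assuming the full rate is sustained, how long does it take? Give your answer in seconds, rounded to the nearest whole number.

528.6 GB = 528,600,000,000 bytes = 4,228,800,000,000 bits
150 Mbps = 150,000,000 bits/s
time = 4,228,800,000,000 / 150,000,000 = 28,192 s

28,192 seconds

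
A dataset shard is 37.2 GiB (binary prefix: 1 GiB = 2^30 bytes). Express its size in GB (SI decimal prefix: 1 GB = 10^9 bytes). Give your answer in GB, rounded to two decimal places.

37.2 GiB = 37.2 × 2^30 bytes = 39,943,195,852.8 bytes
1 GB = 1,000,000,000 bytes
39,943,195,852.8 / 1,000,000,000 = 39.94 GB

39.94 GB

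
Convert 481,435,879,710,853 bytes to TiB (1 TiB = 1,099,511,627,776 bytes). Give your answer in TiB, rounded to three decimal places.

437.863 TiB

481,435,879,710,853 bytes given.
1 TiB = 1,099,511,627,776 bytes
481,435,879,710,853 / 1,099,511,627,776 = 437.863 TiB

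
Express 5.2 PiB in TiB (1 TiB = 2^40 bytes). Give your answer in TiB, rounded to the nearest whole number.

5,325 TiB

5.2 PiB = 5.2 × 2^50 bytes = 5,854,679,515,581,644.8 bytes
1 TiB = 2^40 bytes = 1,099,511,627,776 bytes
5,854,679,515,581,644.8 / 1,099,511,627,776 = 5,325 TiB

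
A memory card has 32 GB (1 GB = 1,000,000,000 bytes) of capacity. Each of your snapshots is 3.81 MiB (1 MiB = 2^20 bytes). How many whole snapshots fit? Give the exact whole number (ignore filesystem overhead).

8,009

Capacity: 32 GB = 32,000,000,000 bytes
Per item: 3.81 MiB = 3,995,074.56 bytes
⌊32,000,000,000 / 3,995,074.56⌋ = 8,009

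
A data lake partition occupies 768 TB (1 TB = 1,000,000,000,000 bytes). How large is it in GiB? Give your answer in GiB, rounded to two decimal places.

715,255.74 GiB

768 TB × 1,000,000,000,000 bytes/TB = 768,000,000,000,000 bytes
1 GiB = 1,073,741,824 bytes
768,000,000,000,000 / 1,073,741,824 = 715,255.74 GiB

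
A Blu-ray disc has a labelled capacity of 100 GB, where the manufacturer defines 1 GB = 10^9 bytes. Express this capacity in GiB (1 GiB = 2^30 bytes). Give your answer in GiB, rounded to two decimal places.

93.13 GiB

100 GB = 100 × 10^9 bytes = 100,000,000,000 bytes
1 GiB = 1,073,741,824 bytes
100,000,000,000 / 1,073,741,824 = 93.13 GiB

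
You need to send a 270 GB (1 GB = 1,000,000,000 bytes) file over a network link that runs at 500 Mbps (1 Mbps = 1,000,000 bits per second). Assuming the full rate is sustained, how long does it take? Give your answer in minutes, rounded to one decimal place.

270 GB = 270,000,000,000 bytes = 2,160,000,000,000 bits
500 Mbps = 500,000,000 bits/s
time = 2,160,000,000,000 / 500,000,000 = 4,320.00 s
4,320.00 s / 60 = 72.0 minutes

72.0 minutes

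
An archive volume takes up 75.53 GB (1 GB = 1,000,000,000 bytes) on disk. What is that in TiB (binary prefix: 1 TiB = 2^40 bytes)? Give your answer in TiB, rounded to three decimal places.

75.53 GB × 1,000,000,000 bytes/GB = 75,530,000,000 bytes
1 TiB = 2^40 bytes = 1,099,511,627,776 bytes
75,530,000,000 / 1,099,511,627,776 = 0.069 TiB

0.069 TiB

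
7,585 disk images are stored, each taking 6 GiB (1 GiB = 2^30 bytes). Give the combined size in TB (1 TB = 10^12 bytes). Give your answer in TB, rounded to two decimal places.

Total = 7,585 × 6 GiB = 45,510 GiB
= 45,510 × 1,073,741,824 bytes = 48,865,990,410,240 bytes
1 TB = 1,000,000,000,000 bytes
48,865,990,410,240 / 1,000,000,000,000 = 48.87 TB

48.87 TB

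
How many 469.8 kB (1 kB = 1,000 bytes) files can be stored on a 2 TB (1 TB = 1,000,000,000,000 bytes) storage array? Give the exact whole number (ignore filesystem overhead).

4,257,130

Capacity: 2 TB = 2,000,000,000,000 bytes
Per item: 469.8 kB = 469,800 bytes
⌊2,000,000,000,000 / 469,800⌋ = 4,257,130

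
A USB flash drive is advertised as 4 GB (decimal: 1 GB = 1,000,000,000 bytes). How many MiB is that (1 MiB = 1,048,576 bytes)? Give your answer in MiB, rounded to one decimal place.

4 GB = 4 × 10^9 bytes = 4,000,000,000 bytes
1 MiB = 1,048,576 bytes
4,000,000,000 / 1,048,576 = 3,814.7 MiB

3,814.7 MiB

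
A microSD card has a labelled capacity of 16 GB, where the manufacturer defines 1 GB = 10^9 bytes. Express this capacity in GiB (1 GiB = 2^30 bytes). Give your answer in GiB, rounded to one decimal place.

16 GB × 1,000,000,000 bytes/GB = 16,000,000,000 bytes
1 GiB = 1,073,741,824 bytes
16,000,000,000 / 1,073,741,824 = 14.9 GiB

14.9 GiB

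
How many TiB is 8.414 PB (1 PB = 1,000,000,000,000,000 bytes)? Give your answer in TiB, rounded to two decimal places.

7,652.49 TiB

8.414 PB = 8.414 × 10^15 bytes = 8,414,000,000,000,000 bytes
1 TiB = 1,099,511,627,776 bytes
8,414,000,000,000,000 / 1,099,511,627,776 = 7,652.49 TiB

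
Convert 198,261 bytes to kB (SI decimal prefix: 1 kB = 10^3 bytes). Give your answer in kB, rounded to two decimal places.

198.26 kB

198,261 bytes given.
1 kB = 1,000 bytes
198,261 / 1,000 = 198.26 kB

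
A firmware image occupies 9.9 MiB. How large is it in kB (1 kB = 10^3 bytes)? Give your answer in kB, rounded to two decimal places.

9.9 MiB × 1,048,576 bytes/MiB = 10,380,902.4 bytes
1 kB = 1,000 bytes
10,380,902.4 / 1,000 = 10,380.90 kB

10,380.90 kB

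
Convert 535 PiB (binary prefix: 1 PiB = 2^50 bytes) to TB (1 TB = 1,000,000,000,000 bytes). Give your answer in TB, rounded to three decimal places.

535 PiB = 535 × 2^50 bytes = 602,356,450,160,803,840 bytes
1 TB = 10^12 bytes = 1,000,000,000,000 bytes
602,356,450,160,803,840 / 1,000,000,000,000 = 602,356.450 TB

602,356.450 TB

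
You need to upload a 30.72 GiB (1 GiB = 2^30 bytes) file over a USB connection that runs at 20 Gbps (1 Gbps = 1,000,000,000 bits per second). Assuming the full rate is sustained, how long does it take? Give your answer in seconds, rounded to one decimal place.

13.2 seconds

30.72 GiB = 32,985,348,833.28 bytes = 263,882,790,666.24 bits
20 Gbps = 20,000,000,000 bits/s
time = 263,882,790,666.24 / 20,000,000,000 = 13.2 s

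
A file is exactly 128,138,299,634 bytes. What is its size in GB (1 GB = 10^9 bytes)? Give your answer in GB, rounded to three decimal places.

128.138 GB

128,138,299,634 bytes given.
1 GB = 1,000,000,000 bytes
128,138,299,634 / 1,000,000,000 = 128.138 GB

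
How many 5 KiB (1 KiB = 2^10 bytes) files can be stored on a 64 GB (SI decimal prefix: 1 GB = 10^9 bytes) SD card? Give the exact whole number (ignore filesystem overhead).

Capacity: 64 GB = 64,000,000,000 bytes
Per item: 5 KiB = 5,120 bytes
⌊64,000,000,000 / 5,120⌋ = 12,500,000

12,500,000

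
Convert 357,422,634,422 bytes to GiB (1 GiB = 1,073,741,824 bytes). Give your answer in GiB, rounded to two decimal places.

332.88 GiB

357,422,634,422 bytes given.
1 GiB = 1,073,741,824 bytes
357,422,634,422 / 1,073,741,824 = 332.88 GiB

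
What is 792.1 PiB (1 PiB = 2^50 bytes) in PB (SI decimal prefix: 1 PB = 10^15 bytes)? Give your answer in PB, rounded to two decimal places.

891.83 PB

792.1 PiB = 792.1 × 2^50 bytes = 891,825,316,210,042,470.4 bytes
1 PB = 10^15 bytes = 1,000,000,000,000,000 bytes
891,825,316,210,042,470.4 / 1,000,000,000,000,000 = 891.83 PB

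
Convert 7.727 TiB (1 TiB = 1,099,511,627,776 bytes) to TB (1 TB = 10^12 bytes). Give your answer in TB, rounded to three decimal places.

8.496 TB

7.727 TiB × 1,099,511,627,776 bytes/TiB = 8,495,926,347,825.152 bytes
1 TB = 1,000,000,000,000 bytes
8,495,926,347,825.152 / 1,000,000,000,000 = 8.496 TB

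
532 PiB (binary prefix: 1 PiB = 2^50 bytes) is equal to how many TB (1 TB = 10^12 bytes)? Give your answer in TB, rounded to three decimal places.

598,978.750 TB

532 PiB × 1,125,899,906,842,624 bytes/PiB = 598,978,750,440,275,968 bytes
1 TB = 10^12 bytes = 1,000,000,000,000 bytes
598,978,750,440,275,968 / 1,000,000,000,000 = 598,978.750 TB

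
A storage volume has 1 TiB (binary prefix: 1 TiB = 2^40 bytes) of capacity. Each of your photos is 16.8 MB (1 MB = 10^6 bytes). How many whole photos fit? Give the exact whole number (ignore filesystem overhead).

Capacity: 1 TiB = 1,099,511,627,776 bytes
Per item: 16.8 MB = 16,800,000 bytes
⌊1,099,511,627,776 / 16,800,000⌋ = 65,447

65,447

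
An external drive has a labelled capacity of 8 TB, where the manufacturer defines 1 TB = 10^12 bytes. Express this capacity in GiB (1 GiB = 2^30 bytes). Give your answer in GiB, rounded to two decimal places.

7,450.58 GiB

8 TB × 1,000,000,000,000 bytes/TB = 8,000,000,000,000 bytes
1 GiB = 1,073,741,824 bytes
8,000,000,000,000 / 1,073,741,824 = 7,450.58 GiB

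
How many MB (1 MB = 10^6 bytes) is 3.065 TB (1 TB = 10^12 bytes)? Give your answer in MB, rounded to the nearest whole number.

3,065,000 MB

3.065 TB × 1,000,000,000,000 bytes/TB = 3,065,000,000,000 bytes
1 MB = 1,000,000 bytes
3,065,000,000,000 / 1,000,000 = 3,065,000 MB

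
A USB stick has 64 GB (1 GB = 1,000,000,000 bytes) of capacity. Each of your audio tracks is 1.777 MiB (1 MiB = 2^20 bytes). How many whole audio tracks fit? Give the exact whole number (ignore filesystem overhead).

34,347

Capacity: 64 GB = 64,000,000,000 bytes
Per item: 1.777 MiB = 1,863,319.552 bytes
⌊64,000,000,000 / 1,863,319.552⌋ = 34,347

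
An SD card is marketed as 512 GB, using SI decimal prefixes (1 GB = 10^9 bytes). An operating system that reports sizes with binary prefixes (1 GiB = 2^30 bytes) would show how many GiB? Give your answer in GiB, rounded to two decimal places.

476.84 GiB

512 GB = 512 × 10^9 bytes = 512,000,000,000 bytes
1 GiB = 1,073,741,824 bytes
512,000,000,000 / 1,073,741,824 = 476.84 GiB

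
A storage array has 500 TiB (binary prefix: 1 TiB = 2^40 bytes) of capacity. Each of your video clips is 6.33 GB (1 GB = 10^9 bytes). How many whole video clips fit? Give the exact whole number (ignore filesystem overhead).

86,849

Capacity: 500 TiB = 549,755,813,888,000 bytes
Per item: 6.33 GB = 6,330,000,000 bytes
⌊549,755,813,888,000 / 6,330,000,000⌋ = 86,849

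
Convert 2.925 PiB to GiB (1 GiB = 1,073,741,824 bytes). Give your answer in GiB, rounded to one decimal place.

2.925 PiB × 1,125,899,906,842,624 bytes/PiB = 3,293,257,227,514,675.2 bytes
1 GiB = 1,073,741,824 bytes
3,293,257,227,514,675.2 / 1,073,741,824 = 3,067,084.8 GiB

3,067,084.8 GiB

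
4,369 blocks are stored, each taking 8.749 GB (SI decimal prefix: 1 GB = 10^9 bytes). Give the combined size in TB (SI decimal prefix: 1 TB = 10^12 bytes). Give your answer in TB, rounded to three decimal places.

Total = 4,369 × 8.749 GB = 38224.381 GB
= 38224.381 × 1,000,000,000 bytes = 38,224,381,000,000 bytes
1 TB = 1,000,000,000,000 bytes
38,224,381,000,000 / 1,000,000,000,000 = 38.224 TB

38.224 TB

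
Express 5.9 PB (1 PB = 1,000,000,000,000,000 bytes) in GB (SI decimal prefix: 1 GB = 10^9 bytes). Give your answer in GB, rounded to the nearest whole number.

5.9 PB = 5.9 × 10^15 bytes = 5,900,000,000,000,000 bytes
1 GB = 10^9 bytes = 1,000,000,000 bytes
5,900,000,000,000,000 / 1,000,000,000 = 5,900,000 GB

5,900,000 GB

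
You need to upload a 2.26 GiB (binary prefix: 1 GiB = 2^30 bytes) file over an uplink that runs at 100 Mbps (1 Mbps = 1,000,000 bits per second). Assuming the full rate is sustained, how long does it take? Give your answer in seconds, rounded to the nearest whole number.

194 seconds

2.26 GiB = 2,426,656,522.24 bytes = 19,413,252,177.92 bits
100 Mbps = 100,000,000 bits/s
time = 19,413,252,177.92 / 100,000,000 = 194 s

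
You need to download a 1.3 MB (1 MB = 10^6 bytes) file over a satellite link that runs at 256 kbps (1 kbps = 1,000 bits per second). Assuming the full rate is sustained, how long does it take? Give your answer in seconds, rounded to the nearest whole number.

41 seconds

1.3 MB = 1,300,000 bytes = 10,400,000 bits
256 kbps = 256,000 bits/s
time = 10,400,000 / 256,000 = 41 s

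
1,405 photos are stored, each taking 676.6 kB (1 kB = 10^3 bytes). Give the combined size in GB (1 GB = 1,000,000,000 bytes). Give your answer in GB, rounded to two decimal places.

0.95 GB

Total = 1,405 × 676.6 kB = 950,623 kB
= 950,623 × 1,000 bytes = 950,623,000 bytes
1 GB = 1,000,000,000 bytes
950,623,000 / 1,000,000,000 = 0.95 GB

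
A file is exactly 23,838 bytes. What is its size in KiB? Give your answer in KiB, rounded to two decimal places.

23,838 bytes given.
1 KiB = 1,024 bytes
23,838 / 1,024 = 23.28 KiB

23.28 KiB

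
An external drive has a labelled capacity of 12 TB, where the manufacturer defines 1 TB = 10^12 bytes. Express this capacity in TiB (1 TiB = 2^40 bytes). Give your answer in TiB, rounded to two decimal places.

10.91 TiB

12 TB = 12 × 10^12 bytes = 12,000,000,000,000 bytes
1 TiB = 1,099,511,627,776 bytes
12,000,000,000,000 / 1,099,511,627,776 = 10.91 TiB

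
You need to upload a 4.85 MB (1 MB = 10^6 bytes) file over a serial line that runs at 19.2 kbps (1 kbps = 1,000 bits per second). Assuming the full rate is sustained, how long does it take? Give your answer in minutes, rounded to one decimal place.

33.7 minutes

4.85 MB = 4,850,000 bytes = 38,800,000 bits
19.2 kbps = 19,200 bits/s
time = 38,800,000 / 19,200 = 2,020.83 s
2,020.83 s / 60 = 33.7 minutes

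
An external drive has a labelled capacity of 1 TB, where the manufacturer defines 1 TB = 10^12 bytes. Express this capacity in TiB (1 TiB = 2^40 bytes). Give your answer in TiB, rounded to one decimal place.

1 TB = 1 × 10^12 bytes = 1,000,000,000,000 bytes
1 TiB = 2^40 bytes = 1,099,511,627,776 bytes
1,000,000,000,000 / 1,099,511,627,776 = 0.9 TiB

0.9 TiB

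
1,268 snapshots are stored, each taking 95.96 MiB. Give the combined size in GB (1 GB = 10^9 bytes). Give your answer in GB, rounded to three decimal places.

127.588 GB

Total = 1,268 × 95.96 MiB = 121677.28 MiB
= 121677.28 × 1,048,576 bytes = 127,587,875,553.28 bytes
1 GB = 1,000,000,000 bytes
127,587,875,553.28 / 1,000,000,000 = 127.588 GB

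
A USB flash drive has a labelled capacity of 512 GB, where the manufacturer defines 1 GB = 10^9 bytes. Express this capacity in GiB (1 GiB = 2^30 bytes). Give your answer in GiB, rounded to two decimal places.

512 GB = 512 × 10^9 bytes = 512,000,000,000 bytes
1 GiB = 2^30 bytes = 1,073,741,824 bytes
512,000,000,000 / 1,073,741,824 = 476.84 GiB

476.84 GiB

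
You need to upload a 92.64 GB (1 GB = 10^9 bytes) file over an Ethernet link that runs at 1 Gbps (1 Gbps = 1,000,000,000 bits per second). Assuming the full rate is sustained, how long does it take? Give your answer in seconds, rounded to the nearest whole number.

92.64 GB = 92,640,000,000 bytes = 741,120,000,000 bits
1 Gbps = 1,000,000,000 bits/s
time = 741,120,000,000 / 1,000,000,000 = 741 s

741 seconds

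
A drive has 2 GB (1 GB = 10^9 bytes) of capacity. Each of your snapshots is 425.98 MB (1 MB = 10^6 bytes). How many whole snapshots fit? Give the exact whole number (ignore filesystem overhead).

Capacity: 2 GB = 2,000,000,000 bytes
Per item: 425.98 MB = 425,980,000 bytes
⌊2,000,000,000 / 425,980,000⌋ = 4

4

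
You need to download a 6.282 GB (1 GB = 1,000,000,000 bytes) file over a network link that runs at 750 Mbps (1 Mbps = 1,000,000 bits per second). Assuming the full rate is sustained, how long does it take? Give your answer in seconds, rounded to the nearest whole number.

6.282 GB = 6,282,000,000 bytes = 50,256,000,000 bits
750 Mbps = 750,000,000 bits/s
time = 50,256,000,000 / 750,000,000 = 67 s

67 seconds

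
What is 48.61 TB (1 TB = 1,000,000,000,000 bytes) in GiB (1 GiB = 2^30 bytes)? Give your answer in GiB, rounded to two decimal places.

45,271.59 GiB

48.61 TB = 48.61 × 10^12 bytes = 48,610,000,000,000 bytes
1 GiB = 2^30 bytes = 1,073,741,824 bytes
48,610,000,000,000 / 1,073,741,824 = 45,271.59 GiB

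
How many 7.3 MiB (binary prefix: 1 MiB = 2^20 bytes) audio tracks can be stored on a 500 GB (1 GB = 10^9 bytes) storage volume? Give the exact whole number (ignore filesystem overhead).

65,320

Capacity: 500 GB = 500,000,000,000 bytes
Per item: 7.3 MiB = 7,654,604.8 bytes
⌊500,000,000,000 / 7,654,604.8⌋ = 65,320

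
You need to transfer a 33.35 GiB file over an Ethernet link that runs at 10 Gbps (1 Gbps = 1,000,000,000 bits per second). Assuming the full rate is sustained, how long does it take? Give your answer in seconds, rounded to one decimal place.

28.6 seconds

33.35 GiB = 35,809,289,830.4 bytes = 286,474,318,643.2 bits
10 Gbps = 10,000,000,000 bits/s
time = 286,474,318,643.2 / 10,000,000,000 = 28.6 s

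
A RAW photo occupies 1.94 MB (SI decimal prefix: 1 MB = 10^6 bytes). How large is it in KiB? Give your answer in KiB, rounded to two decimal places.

1.94 MB = 1.94 × 10^6 bytes = 1,940,000 bytes
1 KiB = 2^10 bytes = 1,024 bytes
1,940,000 / 1,024 = 1,894.53 KiB

1,894.53 KiB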